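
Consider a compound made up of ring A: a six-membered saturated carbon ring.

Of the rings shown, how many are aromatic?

Ring A has only sp³ atoms, so it is not fully conjugated — not aromatic (cyclohexane).

0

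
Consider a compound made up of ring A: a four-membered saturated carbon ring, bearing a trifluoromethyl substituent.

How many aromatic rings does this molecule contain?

0

Ring A has only sp³ atoms, so it is not fully conjugated — not aromatic (cyclobutane).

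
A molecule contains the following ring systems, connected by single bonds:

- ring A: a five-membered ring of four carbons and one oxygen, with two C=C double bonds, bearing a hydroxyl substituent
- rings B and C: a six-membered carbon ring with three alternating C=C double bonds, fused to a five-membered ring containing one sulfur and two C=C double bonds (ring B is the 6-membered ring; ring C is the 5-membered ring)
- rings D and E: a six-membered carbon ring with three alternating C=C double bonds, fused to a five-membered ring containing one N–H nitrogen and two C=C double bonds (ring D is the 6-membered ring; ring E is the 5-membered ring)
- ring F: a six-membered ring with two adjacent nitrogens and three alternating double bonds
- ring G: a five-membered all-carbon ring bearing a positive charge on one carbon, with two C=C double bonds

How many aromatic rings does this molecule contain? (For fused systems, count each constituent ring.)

Ring A has a continuous p-orbital overlap around the ring; 2 ring double bonds (4 π electrons) plus a heteroatom lone pair (2) give 6 π electrons. 6 = 4(1)+2, so ring A is aromatic (furan).
Rings B and C form a fused bicyclic system (with one sulfur) with 9 sp² atoms and 10 π electrons from ring double bonds plus a heteroatom lone pair. 10 = 4(2)+2, so the system is aromatic and both rings count as aromatic (benzothiophene).
Rings D and E form a fused bicyclic system (with one N–H) with 9 sp² atoms and 10 π electrons from ring double bonds plus a heteroatom lone pair. 10 = 4(2)+2, so the system is aromatic and both rings count as aromatic (indole).
Ring F has a continuous p-orbital overlap around the ring; 3 ring double bonds give 6 π electrons. 6 = 4(1)+2, so ring F is aromatic (pyridazine).
Ring G has only sp² ring atoms; a planar conformation would have a fully conjugated π system of 4 electrons. But 4 = 4(1), which is 4n not 4n+2, so ring G is not aromatic (cyclopentadienyl cation).
Aromatic: A, B, C, D, E, F. Total: 6.

6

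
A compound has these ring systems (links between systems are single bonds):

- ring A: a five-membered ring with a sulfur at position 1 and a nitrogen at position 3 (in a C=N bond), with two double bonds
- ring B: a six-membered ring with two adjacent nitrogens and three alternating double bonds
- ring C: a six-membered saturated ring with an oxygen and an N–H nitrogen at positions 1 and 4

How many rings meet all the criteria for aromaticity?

2

Ring A is fully conjugated (every ring atom contributes a p orbital); 2 ring double bonds (4 π electrons) plus a heteroatom lone pair (2) give 6 π electrons. 6 = 4(1)+2, so ring A is aromatic (thiazole).
Ring B is planar and fully conjugated; 3 ring double bonds give 6 π electrons. That satisfies 4n+2 with n=1, so ring B is aromatic (pyridazine).
Ring C has only sp³ atoms, so it is not fully conjugated — not aromatic (morpholine).
Aromatic: A, B. Total: 2.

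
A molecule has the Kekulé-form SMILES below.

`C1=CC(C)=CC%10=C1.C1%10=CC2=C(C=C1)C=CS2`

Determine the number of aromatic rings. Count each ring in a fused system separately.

3

The SMILES encodes a six-membered carbon ring with three alternating C=C double bonds; a six-membered carbon ring with three alternating C=C double bonds, fused to a five-membered ring containing one sulfur and two C=C double bonds.
The 6-membered ring is planar and fully conjugated; 3 ring double bonds give 6 π electrons. Since 6 = 4n+2 (n=1), it is aromatic (benzene).
The fused 6/5-membered bicyclic (with one sulfur) is a single π system with 9 sp² atoms and 10 π electrons from ring double bonds plus a heteroatom lone pair. 10 = 4(2)+2, so the system is aromatic and both rings count as aromatic (benzothiophene).
3 of the 3 rings are aromatic. Total: 3.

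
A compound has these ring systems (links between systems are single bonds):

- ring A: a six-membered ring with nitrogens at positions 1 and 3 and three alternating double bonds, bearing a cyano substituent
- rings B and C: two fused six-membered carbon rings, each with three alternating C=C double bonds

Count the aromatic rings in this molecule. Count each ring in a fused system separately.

3

Ring A is fully conjugated (every ring atom contributes a p orbital); 3 ring double bonds give 6 π electrons. 6 = 4(1)+2, so ring A is aromatic (pyrimidine).
Rings B and C form a fused bicyclic system with 10 sp² atoms and 10 π electrons from ring double bonds. 10 = 4(2)+2, so the system is aromatic and both rings count as aromatic (naphthalene).
Aromatic: A, B, C. Total: 3.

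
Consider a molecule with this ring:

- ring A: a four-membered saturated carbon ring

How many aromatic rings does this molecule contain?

Ring A has only sp³ atoms, so it is not fully conjugated — not aromatic (cyclobutane).

0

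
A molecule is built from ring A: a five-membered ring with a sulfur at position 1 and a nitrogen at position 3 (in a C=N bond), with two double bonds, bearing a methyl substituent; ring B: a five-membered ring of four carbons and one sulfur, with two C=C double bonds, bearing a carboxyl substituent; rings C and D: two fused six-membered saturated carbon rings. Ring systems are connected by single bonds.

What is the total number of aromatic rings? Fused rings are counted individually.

2

Ring A has a continuous p-orbital overlap around the ring; 2 ring double bonds (4 π electrons) plus a heteroatom lone pair (2) give 6 π electrons. That satisfies 4n+2 with n=1, so ring A is aromatic (thiazole).
Ring B has a continuous p-orbital overlap around the ring; 2 ring double bonds (4 π electrons) plus a heteroatom lone pair (2) give 6 π electrons. That satisfies 4n+2 with n=1, so ring B is aromatic (thiophene).
Ring C has only sp³ atoms, so it is not fully conjugated — not aromatic (cyclohexane ring).
Ring D has only sp³ atoms, so it is not fully conjugated — not aromatic (cyclohexane ring).
Aromatic: A, B. Total: 2.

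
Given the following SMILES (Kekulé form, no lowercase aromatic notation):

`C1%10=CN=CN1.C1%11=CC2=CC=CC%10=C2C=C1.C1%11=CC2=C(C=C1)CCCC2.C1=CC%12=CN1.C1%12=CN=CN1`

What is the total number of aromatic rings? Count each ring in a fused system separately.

6

The SMILES encodes a five-membered ring with nitrogens at positions 1 and 3 (one bearing H, one in a C=N bond) and two double bonds; two fused six-membered carbon rings, each with three alternating C=C double bonds; a six-membered carbon ring with three alternating C=C double bonds, fused to a saturated six-membered carbon ring; a five-membered ring of four carbons and one nitrogen bearing a hydrogen, with two C=C double bonds; a five-membered ring with nitrogens at positions 1 and 3 (one bearing H, one in a C=N bond) and two double bonds.
The 5-membered ring with two nitrogens (one N–H, one =N–) has a continuous p-orbital overlap around the ring; 2 ring double bonds (4 π electrons) plus a heteroatom lone pair (2) give 6 π electrons. That satisfies 4n+2 with n=1, so it is aromatic (imidazole).
The fused 6/6-membered bicyclic is a single π system with 10 sp² atoms and 10 π electrons from ring double bonds. 10 = 4(2)+2, so the system is aromatic and both rings count as aromatic (naphthalene).
The 6-membered ring has a continuous p-orbital overlap around the ring; 3 ring double bonds give 6 π electrons. 6 = 4(1)+2, so it is aromatic (benzene ring).
The second 6-membered ring has four sp³ carbons, so it is not fully conjugated — not aromatic (cyclohexane ring).
The 5-membered ring with one N–H has a continuous p-orbital overlap around the ring; 2 ring double bonds (4 π electrons) plus a heteroatom lone pair (2) give 6 π electrons. Since 6 = 4n+2 (n=1), it is aromatic (pyrrole).
The second 5-membered ring with two nitrogens (one N–H, one =N–) is fully conjugated (every ring atom contributes a p orbital); 2 ring double bonds (4 π electrons) plus a heteroatom lone pair (2) give 6 π electrons. Since 6 = 4n+2 (n=1), it is aromatic (imidazole).
6 of the 7 rings are aromatic. Total: 6.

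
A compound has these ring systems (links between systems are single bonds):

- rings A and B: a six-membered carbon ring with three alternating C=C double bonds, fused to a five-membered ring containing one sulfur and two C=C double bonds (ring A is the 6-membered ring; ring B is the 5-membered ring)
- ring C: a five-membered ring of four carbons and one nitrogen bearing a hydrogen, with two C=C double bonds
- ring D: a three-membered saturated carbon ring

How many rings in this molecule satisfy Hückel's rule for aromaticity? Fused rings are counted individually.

Rings A and B form a fused bicyclic system (with one sulfur) with 9 sp² atoms and 10 π electrons from ring double bonds plus a heteroatom lone pair. 10 = 4(2)+2, so the system is aromatic and both rings count as aromatic (benzothiophene).
Ring C is fully conjugated (every ring atom contributes a p orbital); 2 ring double bonds (4 π electrons) plus a heteroatom lone pair (2) give 6 π electrons. Since 6 = 4n+2 (n=1), ring C is aromatic (pyrrole).
Ring D has only sp³ atoms, so it is not fully conjugated — not aromatic (cyclopropane).
Aromatic: A, B, C. Total: 3.

3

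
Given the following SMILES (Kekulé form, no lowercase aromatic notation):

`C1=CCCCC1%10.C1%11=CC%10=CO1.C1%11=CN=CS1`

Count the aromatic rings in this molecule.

2

The SMILES encodes a six-membered carbon ring with one C=C double bond; a five-membered ring of four carbons and one oxygen, with two C=C double bonds; a five-membered ring with a sulfur at position 1 and a nitrogen at position 3 (in a C=N bond), with two double bonds.
The 6-membered ring has four sp³ carbons, so it is not fully conjugated — not aromatic (cyclohexene).
The 5-membered ring with one oxygen has a continuous p-orbital overlap around the ring; 2 ring double bonds (4 π electrons) plus a heteroatom lone pair (2) give 6 π electrons. 6 = 4(1)+2, so it is aromatic (furan).
The 5-membered ring with one sulfur and one =N– is fully conjugated (every ring atom contributes a p orbital); 2 ring double bonds (4 π electrons) plus a heteroatom lone pair (2) give 6 π electrons. 6 = 4(1)+2, so it is aromatic (thiazole).
2 of the 3 rings are aromatic. Total: 2.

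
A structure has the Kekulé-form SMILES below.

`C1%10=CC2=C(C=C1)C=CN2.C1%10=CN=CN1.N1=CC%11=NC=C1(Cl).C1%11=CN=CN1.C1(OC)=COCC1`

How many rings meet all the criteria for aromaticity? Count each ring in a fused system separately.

5

The SMILES encodes a six-membered carbon ring with three alternating C=C double bonds, fused to a five-membered ring containing one N–H nitrogen and two C=C double bonds; a five-membered ring with nitrogens at positions 1 and 3 (one bearing H, one in a C=N bond) and two double bonds; a six-membered ring with nitrogens at positions 1 and 4 and three alternating double bonds; a five-membered ring with nitrogens at positions 1 and 3 (one bearing H, one in a C=N bond) and two double bonds; a five-membered ring of four carbons and one oxygen, with one C=C double bond and two sp³ carbons.
The fused 6/5-membered bicyclic (with one N–H) is a single π system with 9 sp² atoms and 10 π electrons from ring double bonds plus a heteroatom lone pair. 10 = 4(2)+2, so the system is aromatic and both rings count as aromatic (indole).
The 5-membered ring with two nitrogens (one N–H, one =N–) has a continuous p-orbital overlap around the ring; 2 ring double bonds (4 π electrons) plus a heteroatom lone pair (2) give 6 π electrons. Since 6 = 4n+2 (n=1), it is aromatic (imidazole).
The 6-membered ring with two nitrogens (1,4) has a continuous p-orbital overlap around the ring; 3 ring double bonds give 6 π electrons. 6 = 4(1)+2, so it is aromatic (pyrazine).
The second 5-membered ring with two nitrogens (one N–H, one =N–) is fully conjugated (every ring atom contributes a p orbital); 2 ring double bonds (4 π electrons) plus a heteroatom lone pair (2) give 6 π electrons. That satisfies 4n+2 with n=1, so it is aromatic (imidazole).
The 5-membered ring with one oxygen has two sp³ carbons, so it is not fully conjugated — not aromatic (2,3-dihydrofuran).
5 of the 6 rings are aromatic. Total: 5.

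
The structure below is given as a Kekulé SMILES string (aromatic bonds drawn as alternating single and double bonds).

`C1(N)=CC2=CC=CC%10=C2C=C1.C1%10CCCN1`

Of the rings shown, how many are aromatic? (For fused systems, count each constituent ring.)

The SMILES encodes two fused six-membered carbon rings, each with three alternating C=C double bonds; a five-membered saturated ring of four carbons and one N–H nitrogen.
The fused 6/6-membered bicyclic is a single π system with 10 sp² atoms and 10 π electrons from ring double bonds. 10 = 4(2)+2, so the system is aromatic and both rings count as aromatic (naphthalene).
The 5-membered ring with one N–H has only sp³ atoms, so it is not fully conjugated — not aromatic (pyrrolidine).
2 of the 3 rings are aromatic. Total: 2.

2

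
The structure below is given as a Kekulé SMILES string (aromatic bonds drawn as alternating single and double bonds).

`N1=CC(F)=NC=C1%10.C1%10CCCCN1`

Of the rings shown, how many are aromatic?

1

The SMILES encodes a six-membered ring with nitrogens at positions 1 and 4 and three alternating double bonds; a six-membered saturated ring of five carbons and one N–H nitrogen.
The 6-membered ring with two nitrogens (1,4) is planar and fully conjugated; 3 ring double bonds give 6 π electrons. 6 = 4(1)+2, so it is aromatic (pyrazine).
The 6-membered ring with one N–H has only sp³ atoms, so it is not fully conjugated — not aromatic (piperidine).
1 of the 2 rings is aromatic. Total: 1.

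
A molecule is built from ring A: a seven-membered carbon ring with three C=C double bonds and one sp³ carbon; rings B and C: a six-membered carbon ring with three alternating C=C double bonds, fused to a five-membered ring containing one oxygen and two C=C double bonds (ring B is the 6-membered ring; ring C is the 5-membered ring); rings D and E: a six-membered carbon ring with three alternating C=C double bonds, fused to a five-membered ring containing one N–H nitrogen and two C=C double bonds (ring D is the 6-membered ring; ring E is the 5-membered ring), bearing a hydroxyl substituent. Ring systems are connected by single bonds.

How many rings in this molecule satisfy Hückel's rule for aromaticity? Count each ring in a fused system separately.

Ring A has one sp³ carbon, so it is not fully conjugated — not aromatic (cycloheptatriene).
Rings B and C form a fused bicyclic system (with one oxygen) with 9 sp² atoms and 10 π electrons from ring double bonds plus a heteroatom lone pair. 10 = 4(2)+2, so the system is aromatic and both rings count as aromatic (benzofuran).
Rings D and E form a fused bicyclic system (with one N–H) with 9 sp² atoms and 10 π electrons from ring double bonds plus a heteroatom lone pair. 10 = 4(2)+2, so the system is aromatic and both rings count as aromatic (indole).
Aromatic: B, C, D, E. Total: 4.

4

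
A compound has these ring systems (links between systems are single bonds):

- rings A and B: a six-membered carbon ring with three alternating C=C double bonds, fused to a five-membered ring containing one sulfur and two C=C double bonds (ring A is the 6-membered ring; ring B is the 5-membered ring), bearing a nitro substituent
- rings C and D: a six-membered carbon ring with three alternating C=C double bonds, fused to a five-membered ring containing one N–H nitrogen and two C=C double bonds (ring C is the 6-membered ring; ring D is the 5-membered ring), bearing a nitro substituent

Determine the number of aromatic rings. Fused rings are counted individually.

4

Rings A and B form a fused bicyclic system (with one sulfur) with 9 sp² atoms and 10 π electrons from ring double bonds plus a heteroatom lone pair. 10 = 4(2)+2, so the system is aromatic and both rings count as aromatic (benzothiophene).
Rings C and D form a fused bicyclic system (with one N–H) with 9 sp² atoms and 10 π electrons from ring double bonds plus a heteroatom lone pair. 10 = 4(2)+2, so the system is aromatic and both rings count as aromatic (indole).
Aromatic: A, B, C, D. Total: 4.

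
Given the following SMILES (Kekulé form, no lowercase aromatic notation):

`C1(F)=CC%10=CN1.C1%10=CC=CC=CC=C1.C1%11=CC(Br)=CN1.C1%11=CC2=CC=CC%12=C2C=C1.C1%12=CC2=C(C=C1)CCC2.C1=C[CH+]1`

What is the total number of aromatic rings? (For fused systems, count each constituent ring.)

6

The SMILES encodes a five-membered ring of four carbons and one nitrogen bearing a hydrogen, with two C=C double bonds; an eight-membered carbon ring with four alternating C=C double bonds; a five-membered ring of four carbons and one nitrogen bearing a hydrogen, with two C=C double bonds; two fused six-membered carbon rings, each with three alternating C=C double bonds; a six-membered carbon ring with three alternating C=C double bonds, fused to a saturated five-membered carbon ring; a three-membered all-carbon ring bearing a positive charge on one carbon, with one C=C double bond.
The 5-membered ring with one N–H has a continuous p-orbital overlap around the ring; 2 ring double bonds (4 π electrons) plus a heteroatom lone pair (2) give 6 π electrons. 6 = 4(1)+2, so it is aromatic (pyrrole).
The 8-membered ring has only sp² ring atoms; a planar conformation would have a fully conjugated π system of 8 electrons. But 8 = 4(2), which is 4n not 4n+2, so it is not aromatic (cyclooctatetraene) — cyclooctatetraene distorts into a non-planar tub to avoid antiaromaticity.
The second 5-membered ring with one N–H is planar and fully conjugated; 2 ring double bonds (4 π electrons) plus a heteroatom lone pair (2) give 6 π electrons. 6 = 4(1)+2, so it is aromatic (pyrrole).
The fused 6/6-membered bicyclic is a single π system with 10 sp² atoms and 10 π electrons from ring double bonds. 10 = 4(2)+2, so the system is aromatic and both rings count as aromatic (naphthalene).
The 6-membered ring is fully conjugated (every ring atom contributes a p orbital); 3 ring double bonds give 6 π electrons. Since 6 = 4n+2 (n=1), it is aromatic (benzene ring).
The 5-membered ring has three sp³ carbons, so it is not fully conjugated — not aromatic (cyclopentane ring).
The 3-membered ring is planar and fully conjugated; 1 ring double bond (2 π electrons) plus the carbocation's empty p orbital (0, but keeps the ring conjugated) give 2 π electrons. Since 2 = 4n+2 (n=0), it is aromatic (cyclopropenyl cation).
6 of the 8 rings are aromatic. Total: 6.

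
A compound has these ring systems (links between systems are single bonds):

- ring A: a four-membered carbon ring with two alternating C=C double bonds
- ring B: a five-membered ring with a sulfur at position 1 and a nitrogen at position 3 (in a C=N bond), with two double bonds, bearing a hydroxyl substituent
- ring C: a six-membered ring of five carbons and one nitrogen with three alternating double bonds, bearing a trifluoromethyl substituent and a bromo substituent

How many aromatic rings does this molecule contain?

Ring A has only sp² ring atoms; a planar conformation would have a fully conjugated π system of 4 electrons. But 4 = 4(1), which is 4n not 4n+2, so ring A is not aromatic (cyclobutadiene) — cyclobutadiene is antiaromatic and distorts to a rectangle.
Ring B is planar and fully conjugated; 2 ring double bonds (4 π electrons) plus a heteroatom lone pair (2) give 6 π electrons. That satisfies 4n+2 with n=1, so ring B is aromatic (thiazole).
Ring C has a continuous p-orbital overlap around the ring; 3 ring double bonds give 6 π electrons. 6 = 4(1)+2, so ring C is aromatic (pyridine).
Aromatic: B, C. Total: 2.

2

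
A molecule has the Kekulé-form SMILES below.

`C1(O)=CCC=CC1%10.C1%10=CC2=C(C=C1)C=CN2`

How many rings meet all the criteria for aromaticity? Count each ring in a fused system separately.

The SMILES encodes a six-membered carbon ring with two isolated C=C double bonds and two sp³ carbons; a six-membered carbon ring with three alternating C=C double bonds, fused to a five-membered ring containing one N–H nitrogen and two C=C double bonds.
The 6-membered ring has two sp³ carbons, so it is not fully conjugated — not aromatic (1,4-cyclohexadiene).
The fused 6/5-membered bicyclic (with one N–H) is a single π system with 9 sp² atoms and 10 π electrons from ring double bonds plus a heteroatom lone pair. 10 = 4(2)+2, so the system is aromatic and both rings count as aromatic (indole).
2 of the 3 rings are aromatic. Total: 2.

2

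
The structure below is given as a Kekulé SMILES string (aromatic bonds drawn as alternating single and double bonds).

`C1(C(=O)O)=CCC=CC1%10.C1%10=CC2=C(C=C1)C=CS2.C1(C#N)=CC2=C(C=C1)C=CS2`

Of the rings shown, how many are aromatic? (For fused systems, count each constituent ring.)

4

The SMILES encodes a six-membered carbon ring with two isolated C=C double bonds and two sp³ carbons; a six-membered carbon ring with three alternating C=C double bonds, fused to a five-membered ring containing one sulfur and two C=C double bonds; a six-membered carbon ring with three alternating C=C double bonds, fused to a five-membered ring containing one sulfur and two C=C double bonds.
The 6-membered ring has two sp³ carbons, so it is not fully conjugated — not aromatic (1,4-cyclohexadiene).
The fused 6/5-membered bicyclic (with one sulfur) is a single π system with 9 sp² atoms and 10 π electrons from ring double bonds plus a heteroatom lone pair. 10 = 4(2)+2, so the system is aromatic and both rings count as aromatic (benzothiophene).
The fused 6/5-membered bicyclic (with one sulfur) is a single π system with 9 sp² atoms and 10 π electrons from ring double bonds plus a heteroatom lone pair. 10 = 4(2)+2, so the system is aromatic and both rings count as aromatic (benzothiophene).
4 of the 5 rings are aromatic. Total: 4.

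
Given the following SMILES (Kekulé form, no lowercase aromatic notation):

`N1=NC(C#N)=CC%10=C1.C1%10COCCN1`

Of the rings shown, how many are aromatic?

1

The SMILES encodes a six-membered ring with two adjacent nitrogens and three alternating double bonds; a six-membered saturated ring with an oxygen and an N–H nitrogen at positions 1 and 4.
The 6-membered ring with two nitrogens (1,2) is fully conjugated (every ring atom contributes a p orbital); 3 ring double bonds give 6 π electrons. Since 6 = 4n+2 (n=1), it is aromatic (pyridazine).
The 6-membered ring with one oxygen and one N–H (1,4) has only sp³ atoms, so it is not fully conjugated — not aromatic (morpholine).
1 of the 2 rings is aromatic. Total: 1.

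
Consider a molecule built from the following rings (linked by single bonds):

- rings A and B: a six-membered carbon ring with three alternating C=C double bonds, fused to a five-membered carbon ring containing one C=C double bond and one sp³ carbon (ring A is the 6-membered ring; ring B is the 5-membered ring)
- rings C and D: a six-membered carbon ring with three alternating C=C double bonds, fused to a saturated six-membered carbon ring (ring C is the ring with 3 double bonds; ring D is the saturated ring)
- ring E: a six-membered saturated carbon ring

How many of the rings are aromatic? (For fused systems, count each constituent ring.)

Ring A has a continuous p-orbital overlap around the ring; 3 ring double bonds give 6 π electrons. 6 = 4(1)+2, so ring A is aromatic (benzene ring).
Ring B has one sp³ carbon, so it is not fully conjugated — not aromatic (cyclopentene ring).
Ring C is planar and fully conjugated; 3 ring double bonds give 6 π electrons. Since 6 = 4n+2 (n=1), ring C is aromatic (benzene ring).
Ring D has four sp³ carbons, so it is not fully conjugated — not aromatic (cyclohexane ring).
Ring E has only sp³ atoms, so it is not fully conjugated — not aromatic (cyclohexane).
Aromatic: A, C. Total: 2.

2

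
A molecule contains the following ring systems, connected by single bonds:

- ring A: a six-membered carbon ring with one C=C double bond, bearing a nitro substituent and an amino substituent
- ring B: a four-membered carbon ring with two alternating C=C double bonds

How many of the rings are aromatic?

0

Ring A has four sp³ carbons, so it is not fully conjugated — not aromatic (cyclohexene).
Ring B has only sp² ring atoms; a planar conformation would have a fully conjugated π system of 4 electrons. But 4 = 4(1), which is 4n not 4n+2, so ring B is not aromatic (cyclobutadiene) — cyclobutadiene is antiaromatic and distorts to a rectangle.
No ring is aromatic. Total: 0.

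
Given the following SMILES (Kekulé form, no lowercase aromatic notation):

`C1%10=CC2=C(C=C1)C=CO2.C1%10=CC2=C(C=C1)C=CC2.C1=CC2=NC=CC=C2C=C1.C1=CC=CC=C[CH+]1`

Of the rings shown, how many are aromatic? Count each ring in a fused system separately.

6

The SMILES encodes a six-membered carbon ring with three alternating C=C double bonds, fused to a five-membered ring containing one oxygen and two C=C double bonds; a six-membered carbon ring with three alternating C=C double bonds, fused to a five-membered carbon ring containing one C=C double bond and one sp³ carbon; two fused six-membered rings, each with three alternating double bonds; one ring is all carbon and the other has one ring nitrogen; a seven-membered all-carbon ring bearing a positive charge on one carbon, with three C=C double bonds.
The fused 6/5-membered bicyclic (with one oxygen) is a single π system with 9 sp² atoms and 10 π electrons from ring double bonds plus a heteroatom lone pair. 10 = 4(2)+2, so the system is aromatic and both rings count as aromatic (benzofuran).
The 6-membered ring is planar and fully conjugated; 3 ring double bonds give 6 π electrons. 6 = 4(1)+2, so it is aromatic (benzene ring).
The 5-membered ring has one sp³ carbon, so it is not fully conjugated — not aromatic (cyclopentene ring).
The fused 6/6-membered bicyclic (with one nitrogen) is a single π system with 10 sp² atoms and 10 π electrons from ring double bonds. 10 = 4(2)+2, so the system is aromatic and both rings count as aromatic (quinoline).
The 7-membered ring has a continuous p-orbital overlap around the ring; 3 ring double bonds (6 π electrons) plus the carbocation's empty p orbital (0, but keeps the ring conjugated) give 6 π electrons. 6 = 4(1)+2, so it is aromatic (tropylium cation).
6 of the 7 rings are aromatic. Total: 6.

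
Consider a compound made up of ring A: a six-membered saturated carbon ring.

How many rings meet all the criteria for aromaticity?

Ring A has only sp³ atoms, so it is not fully conjugated — not aromatic (cyclohexane).

0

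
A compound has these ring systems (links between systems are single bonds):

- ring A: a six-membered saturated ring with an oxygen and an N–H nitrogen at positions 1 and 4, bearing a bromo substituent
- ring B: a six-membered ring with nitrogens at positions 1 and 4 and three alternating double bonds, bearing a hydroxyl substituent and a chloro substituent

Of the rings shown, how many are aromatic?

1

Ring A has only sp³ atoms, so it is not fully conjugated — not aromatic (morpholine).
Ring B is planar and fully conjugated; 3 ring double bonds give 6 π electrons. That satisfies 4n+2 with n=1, so ring B is aromatic (pyrazine).
Aromatic: B. Total: 1.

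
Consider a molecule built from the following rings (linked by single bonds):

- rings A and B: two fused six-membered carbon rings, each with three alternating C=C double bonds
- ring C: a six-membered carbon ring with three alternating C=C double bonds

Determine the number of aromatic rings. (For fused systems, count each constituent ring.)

Rings A and B form a fused bicyclic system with 10 sp² atoms and 10 π electrons from ring double bonds. 10 = 4(2)+2, so the system is aromatic and both rings count as aromatic (naphthalene).
Ring C is planar and fully conjugated; 3 ring double bonds give 6 π electrons. That satisfies 4n+2 with n=1, so ring C is aromatic (benzene).
Aromatic: A, B, C. Total: 3.

3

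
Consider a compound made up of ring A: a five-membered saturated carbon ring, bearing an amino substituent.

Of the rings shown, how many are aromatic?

0

Ring A has only sp³ atoms, so it is not fully conjugated — not aromatic (cyclopentane).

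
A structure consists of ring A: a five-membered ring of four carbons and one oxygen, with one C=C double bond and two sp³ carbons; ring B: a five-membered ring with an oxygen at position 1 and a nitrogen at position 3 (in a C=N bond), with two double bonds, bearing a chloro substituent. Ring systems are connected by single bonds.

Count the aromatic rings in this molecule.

Ring A has two sp³ carbons, so it is not fully conjugated — not aromatic (2,3-dihydrofuran).
Ring B is planar and fully conjugated; 2 ring double bonds (4 π electrons) plus a heteroatom lone pair (2) give 6 π electrons. 6 = 4(1)+2, so ring B is aromatic (oxazole).
Aromatic: B. Total: 1.

1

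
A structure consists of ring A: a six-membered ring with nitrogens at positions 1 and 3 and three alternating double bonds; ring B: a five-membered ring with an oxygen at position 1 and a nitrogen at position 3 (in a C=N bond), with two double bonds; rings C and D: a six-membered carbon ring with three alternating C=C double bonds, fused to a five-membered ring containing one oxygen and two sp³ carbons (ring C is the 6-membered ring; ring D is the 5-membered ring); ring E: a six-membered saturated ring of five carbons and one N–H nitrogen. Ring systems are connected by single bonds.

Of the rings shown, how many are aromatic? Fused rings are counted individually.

3

Ring A has a continuous p-orbital overlap around the ring; 3 ring double bonds give 6 π electrons. 6 = 4(1)+2, so ring A is aromatic (pyrimidine).
Ring B has a continuous p-orbital overlap around the ring; 2 ring double bonds (4 π electrons) plus a heteroatom lone pair (2) give 6 π electrons. 6 = 4(1)+2, so ring B is aromatic (oxazole).
Ring C is planar and fully conjugated; 3 ring double bonds give 6 π electrons. That satisfies 4n+2 with n=1, so ring C is aromatic (benzene ring).
Ring D has two sp³ carbons, so it is not fully conjugated — not aromatic (oxolane ring).
Ring E has only sp³ atoms, so it is not fully conjugated — not aromatic (piperidine).
Aromatic: A, B, C. Total: 3.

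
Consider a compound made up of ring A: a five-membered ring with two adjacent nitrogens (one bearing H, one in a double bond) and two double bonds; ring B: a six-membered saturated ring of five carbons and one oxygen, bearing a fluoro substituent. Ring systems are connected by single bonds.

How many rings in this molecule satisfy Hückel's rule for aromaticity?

Ring A is planar and fully conjugated; 2 ring double bonds (4 π electrons) plus a heteroatom lone pair (2) give 6 π electrons. 6 = 4(1)+2, so ring A is aromatic (pyrazole).
Ring B has only sp³ atoms, so it is not fully conjugated — not aromatic (tetrahydropyran).
Aromatic: A. Total: 1.

1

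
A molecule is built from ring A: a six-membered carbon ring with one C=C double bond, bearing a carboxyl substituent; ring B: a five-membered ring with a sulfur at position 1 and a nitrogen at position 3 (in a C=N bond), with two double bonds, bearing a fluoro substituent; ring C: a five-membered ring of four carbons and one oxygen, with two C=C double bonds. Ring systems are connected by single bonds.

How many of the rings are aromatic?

Ring A has four sp³ carbons, so it is not fully conjugated — not aromatic (cyclohexene).
Ring B is planar and fully conjugated; 2 ring double bonds (4 π electrons) plus a heteroatom lone pair (2) give 6 π electrons. Since 6 = 4n+2 (n=1), ring B is aromatic (thiazole).
Ring C is planar and fully conjugated; 2 ring double bonds (4 π electrons) plus a heteroatom lone pair (2) give 6 π electrons. Since 6 = 4n+2 (n=1), ring C is aromatic (furan).
Aromatic: B, C. Total: 2.

2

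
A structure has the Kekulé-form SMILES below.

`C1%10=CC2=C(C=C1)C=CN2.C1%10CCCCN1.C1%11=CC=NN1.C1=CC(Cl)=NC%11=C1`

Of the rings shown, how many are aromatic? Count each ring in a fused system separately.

The SMILES encodes a six-membered carbon ring with three alternating C=C double bonds, fused to a five-membered ring containing one N–H nitrogen and two C=C double bonds; a six-membered saturated ring of five carbons and one N–H nitrogen; a five-membered ring with two adjacent nitrogens (one bearing H, one in a double bond) and two double bonds; a six-membered ring of five carbons and one nitrogen with three alternating double bonds.
The fused 6/5-membered bicyclic (with one N–H) is a single π system with 9 sp² atoms and 10 π electrons from ring double bonds plus a heteroatom lone pair. 10 = 4(2)+2, so the system is aromatic and both rings count as aromatic (indole).
The 6-membered ring with one N–H has only sp³ atoms, so it is not fully conjugated — not aromatic (piperidine).
The 5-membered ring with two adjacent nitrogens (one N–H, one =N–) has a continuous p-orbital overlap around the ring; 2 ring double bonds (4 π electrons) plus a heteroatom lone pair (2) give 6 π electrons. 6 = 4(1)+2, so it is aromatic (pyrazole).
The 6-membered ring with one nitrogen is fully conjugated (every ring atom contributes a p orbital); 3 ring double bonds give 6 π electrons. That satisfies 4n+2 with n=1, so it is aromatic (pyridine).
4 of the 5 rings are aromatic. Total: 4.

4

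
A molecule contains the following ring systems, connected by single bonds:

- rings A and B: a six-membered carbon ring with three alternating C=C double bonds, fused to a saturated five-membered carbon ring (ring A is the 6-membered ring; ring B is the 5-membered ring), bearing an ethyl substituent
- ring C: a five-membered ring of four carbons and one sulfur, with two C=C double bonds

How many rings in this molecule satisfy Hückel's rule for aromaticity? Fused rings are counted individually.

2

Ring A is planar and fully conjugated; 3 ring double bonds give 6 π electrons. 6 = 4(1)+2, so ring A is aromatic (benzene ring).
Ring B has three sp³ carbons, so it is not fully conjugated — not aromatic (cyclopentane ring).
Ring C has a continuous p-orbital overlap around the ring; 2 ring double bonds (4 π electrons) plus a heteroatom lone pair (2) give 6 π electrons. Since 6 = 4n+2 (n=1), ring C is aromatic (thiophene).
Aromatic: A, C. Total: 2.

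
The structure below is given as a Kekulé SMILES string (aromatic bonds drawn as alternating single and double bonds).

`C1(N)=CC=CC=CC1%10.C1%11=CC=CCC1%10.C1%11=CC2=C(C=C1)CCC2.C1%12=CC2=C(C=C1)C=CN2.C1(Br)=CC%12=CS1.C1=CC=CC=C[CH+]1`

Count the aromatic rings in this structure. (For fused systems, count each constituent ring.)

5

The SMILES encodes a seven-membered carbon ring with three C=C double bonds and one sp³ carbon; a six-membered carbon ring with two conjugated C=C double bonds and two sp³ carbons; a six-membered carbon ring with three alternating C=C double bonds, fused to a saturated five-membered carbon ring; a six-membered carbon ring with three alternating C=C double bonds, fused to a five-membered ring containing one N–H nitrogen and two C=C double bonds; a five-membered ring of four carbons and one sulfur, with two C=C double bonds; a seven-membered all-carbon ring bearing a positive charge on one carbon, with three C=C double bonds.
The 7-membered ring has one sp³ carbon, so it is not fully conjugated — not aromatic (cycloheptatriene).
The 6-membered ring has two sp³ carbons, so it is not fully conjugated — not aromatic (1,3-cyclohexadiene).
The second 6-membered ring is planar and fully conjugated; 3 ring double bonds give 6 π electrons. 6 = 4(1)+2, so it is aromatic (benzene ring).
The 5-membered ring has three sp³ carbons, so it is not fully conjugated — not aromatic (cyclopentane ring).
The fused 6/5-membered bicyclic (with one N–H) is a single π system with 9 sp² atoms and 10 π electrons from ring double bonds plus a heteroatom lone pair. 10 = 4(2)+2, so the system is aromatic and both rings count as aromatic (indole).
The 5-membered ring with one sulfur is fully conjugated (every ring atom contributes a p orbital); 2 ring double bonds (4 π electrons) plus a heteroatom lone pair (2) give 6 π electrons. Since 6 = 4n+2 (n=1), it is aromatic (thiophene).
The second 7-membered ring is fully conjugated (every ring atom contributes a p orbital); 3 ring double bonds (6 π electrons) plus the carbocation's empty p orbital (0, but keeps the ring conjugated) give 6 π electrons. That satisfies 4n+2 with n=1, so it is aromatic (tropylium cation).
5 of the 8 rings are aromatic. Total: 5.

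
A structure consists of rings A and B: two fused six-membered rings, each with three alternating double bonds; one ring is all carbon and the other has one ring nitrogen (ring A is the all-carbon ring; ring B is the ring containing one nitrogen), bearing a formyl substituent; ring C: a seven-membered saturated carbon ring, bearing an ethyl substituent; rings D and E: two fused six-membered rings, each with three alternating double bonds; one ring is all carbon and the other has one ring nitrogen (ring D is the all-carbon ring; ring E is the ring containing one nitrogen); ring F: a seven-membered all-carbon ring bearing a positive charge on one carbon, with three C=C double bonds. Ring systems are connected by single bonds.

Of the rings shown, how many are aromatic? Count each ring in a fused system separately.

5

Rings A and B form a fused bicyclic system (with one nitrogen) with 10 sp² atoms and 10 π electrons from ring double bonds. 10 = 4(2)+2, so the system is aromatic and both rings count as aromatic (quinoline).
Ring C has only sp³ atoms, so it is not fully conjugated — not aromatic (cycloheptane).
Rings D and E form a fused bicyclic system (with one nitrogen) with 10 sp² atoms and 10 π electrons from ring double bonds. 10 = 4(2)+2, so the system is aromatic and both rings count as aromatic (quinoline).
Ring F is fully conjugated (every ring atom contributes a p orbital); 3 ring double bonds (6 π electrons) plus the carbocation's empty p orbital (0, but keeps the ring conjugated) give 6 π electrons. That satisfies 4n+2 with n=1, so ring F is aromatic (tropylium cation).
Aromatic: A, B, D, E, F. Total: 5.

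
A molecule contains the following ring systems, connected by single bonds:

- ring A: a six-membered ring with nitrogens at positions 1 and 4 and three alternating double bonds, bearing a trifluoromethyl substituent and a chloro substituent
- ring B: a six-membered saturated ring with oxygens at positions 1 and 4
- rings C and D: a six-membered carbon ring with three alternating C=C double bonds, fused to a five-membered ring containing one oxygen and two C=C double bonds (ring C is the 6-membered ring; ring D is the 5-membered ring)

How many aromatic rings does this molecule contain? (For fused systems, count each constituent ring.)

3

Ring A is planar and fully conjugated; 3 ring double bonds give 6 π electrons. That satisfies 4n+2 with n=1, so ring A is aromatic (pyrazine).
Ring B has only sp³ atoms, so it is not fully conjugated — not aromatic (1,4-dioxane).
Rings C and D form a fused bicyclic system (with one oxygen) with 9 sp² atoms and 10 π electrons from ring double bonds plus a heteroatom lone pair. 10 = 4(2)+2, so the system is aromatic and both rings count as aromatic (benzofuran).
Aromatic: A, C, D. Total: 3.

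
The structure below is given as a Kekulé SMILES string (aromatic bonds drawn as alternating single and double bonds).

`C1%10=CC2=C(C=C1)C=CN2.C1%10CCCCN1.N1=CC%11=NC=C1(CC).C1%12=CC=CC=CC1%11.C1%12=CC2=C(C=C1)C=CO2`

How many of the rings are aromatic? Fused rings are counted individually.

5

The SMILES encodes a six-membered carbon ring with three alternating C=C double bonds, fused to a five-membered ring containing one N–H nitrogen and two C=C double bonds; a six-membered saturated ring of five carbons and one N–H nitrogen; a six-membered ring with nitrogens at positions 1 and 4 and three alternating double bonds; a seven-membered carbon ring with three C=C double bonds and one sp³ carbon; a six-membered carbon ring with three alternating C=C double bonds, fused to a five-membered ring containing one oxygen and two C=C double bonds.
The fused 6/5-membered bicyclic (with one N–H) is a single π system with 9 sp² atoms and 10 π electrons from ring double bonds plus a heteroatom lone pair. 10 = 4(2)+2, so the system is aromatic and both rings count as aromatic (indole).
The 6-membered ring with one N–H has only sp³ atoms, so it is not fully conjugated — not aromatic (piperidine).
The 6-membered ring with two nitrogens (1,4) has a continuous p-orbital overlap around the ring; 3 ring double bonds give 6 π electrons. That satisfies 4n+2 with n=1, so it is aromatic (pyrazine).
The 7-membered ring has one sp³ carbon, so it is not fully conjugated — not aromatic (cycloheptatriene).
The fused 6/5-membered bicyclic (with one oxygen) is a single π system with 9 sp² atoms and 10 π electrons from ring double bonds plus a heteroatom lone pair. 10 = 4(2)+2, so the system is aromatic and both rings count as aromatic (benzofuran).
5 of the 7 rings are aromatic. Total: 5.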